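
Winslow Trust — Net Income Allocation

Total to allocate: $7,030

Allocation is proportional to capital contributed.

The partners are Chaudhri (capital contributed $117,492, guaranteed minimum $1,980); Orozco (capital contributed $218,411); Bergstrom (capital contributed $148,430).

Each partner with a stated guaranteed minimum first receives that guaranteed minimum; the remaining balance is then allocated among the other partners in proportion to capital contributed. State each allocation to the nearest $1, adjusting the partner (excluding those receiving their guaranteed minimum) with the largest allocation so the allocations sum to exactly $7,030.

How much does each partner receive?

Minimums first: Chaudhri $1,980. Balance $5,050.
Balance split over remaining capital contributed 366,841: Orozco 3,006.69 → $3,007; Bergstrom 2,043.31 → $2,043.

Chaudhri: $1,980 | Orozco: $3,007 | Bergstrom: $2,043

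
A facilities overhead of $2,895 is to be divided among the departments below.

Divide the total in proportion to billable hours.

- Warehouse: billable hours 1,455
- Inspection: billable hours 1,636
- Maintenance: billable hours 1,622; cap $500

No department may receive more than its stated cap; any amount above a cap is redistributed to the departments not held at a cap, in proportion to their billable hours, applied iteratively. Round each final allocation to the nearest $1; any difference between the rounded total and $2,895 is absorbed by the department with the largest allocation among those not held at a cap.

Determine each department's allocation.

Warehouse: $1,127 · Inspection: $1,268 · Maintenance: $500

Billable hours total: 4,713.
Proportional shares (ignoring caps): Warehouse 893.75; Inspection 1,004.93; Maintenance 996.33.
Held at cap: Maintenance ($500); remaining pool $2,395 reallocated over remaining billable hours 3,091.
Shares after redistribution: Warehouse 1,127.38 → $1,127; Inspection 1,267.62 → $1,268.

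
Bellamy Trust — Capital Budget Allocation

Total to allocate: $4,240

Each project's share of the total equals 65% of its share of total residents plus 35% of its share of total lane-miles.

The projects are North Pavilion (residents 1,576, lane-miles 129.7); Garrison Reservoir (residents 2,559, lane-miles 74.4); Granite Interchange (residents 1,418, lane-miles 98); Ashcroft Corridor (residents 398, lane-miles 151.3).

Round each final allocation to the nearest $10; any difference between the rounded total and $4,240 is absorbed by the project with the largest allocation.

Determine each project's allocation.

Totals — residents 5,951, lane-miles 453.4.
Blended shares (65% residents + 35% lane-miles): North Pavilion 0.2723; Garrison Reservoir 0.3369; Granite Interchange 0.2305; Ashcroft Corridor 0.1603.
Proportional shares: North Pavilion 1,154.38; Garrison Reservoir 1,428.63; Granite Interchange 977.46; Ashcroft Corridor 679.53.
After rounding ($10): North Pavilion $1,150; Garrison Reservoir $1,430; Granite Interchange $980; Ashcroft Corridor $680. Sum = $4,240.
Sum already equals the total — no adjustment.

North Pavilion: $1,150 · Garrison Reservoir: $1,430 · Granite Interchange: $980 · Ashcroft Corridor: $680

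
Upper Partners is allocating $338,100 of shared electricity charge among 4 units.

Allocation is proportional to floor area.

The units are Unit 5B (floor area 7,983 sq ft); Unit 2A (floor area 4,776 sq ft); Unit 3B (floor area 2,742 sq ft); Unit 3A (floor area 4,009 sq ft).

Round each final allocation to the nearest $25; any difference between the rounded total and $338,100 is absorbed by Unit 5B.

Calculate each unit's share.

Floor area total: 19,510.
Raw shares: Unit 5B 7,983/19,510 × $338,100 = 138,341.99; Unit 2A 4,776/19,510 × $338,100 = 82,766.05; Unit 3B 2,742/19,510 × $338,100 = 47,517.69; Unit 3A 4,009/19,510 × $338,100 = 69,474.26.
At nearest $25: Unit 5B $138,350; Unit 2A $82,775; Unit 3B $47,525; Unit 3A $69,475. Sum = $338,125.
Difference $338,100 − $338,125 = −$25 applied to Unit 5B: Unit 5B becomes $138,325.

Unit 5B: $138,325; Unit 2A: $82,775; Unit 3B: $47,525; Unit 3A: $69,475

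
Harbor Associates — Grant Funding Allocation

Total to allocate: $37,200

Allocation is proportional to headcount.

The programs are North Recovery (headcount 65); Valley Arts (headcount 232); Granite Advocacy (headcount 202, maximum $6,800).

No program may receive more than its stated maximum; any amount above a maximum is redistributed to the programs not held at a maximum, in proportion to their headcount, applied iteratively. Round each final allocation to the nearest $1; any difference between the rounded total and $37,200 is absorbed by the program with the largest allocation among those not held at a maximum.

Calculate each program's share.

North Recovery: $6,653 · Valley Arts: $23,747 · Granite Advocacy: $6,800

Total headcount = 499.
Proportional shares (ignoring caps): North Recovery 4,845.69; Valley Arts 17,295.39; Granite Advocacy 15,058.92.
Held at cap: Granite Advocacy ($6,800); remaining pool $30,400 reallocated over remaining headcount 297.
Remaining shares: North Recovery 6,653.20 → $6,653; Valley Arts 23,746.80 → $23,747.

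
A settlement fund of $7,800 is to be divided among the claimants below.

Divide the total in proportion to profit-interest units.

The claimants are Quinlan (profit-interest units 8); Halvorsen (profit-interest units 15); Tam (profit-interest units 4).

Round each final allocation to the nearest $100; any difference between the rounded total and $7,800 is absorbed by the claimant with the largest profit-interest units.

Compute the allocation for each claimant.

Quinlan: $2,300; Halvorsen: $4,300; Tam: $1,200

Combined profit-interest units = 8 + 15 + 4 = 27.
Proportional shares: Quinlan 2,311.11; Halvorsen 4,333.33; Tam 1,155.56.
Rounded to nearest $100: Quinlan $2,300; Halvorsen $4,300; Tam $1,200. Sum = $7,800.
Rounded total matches; no reconciliation needed.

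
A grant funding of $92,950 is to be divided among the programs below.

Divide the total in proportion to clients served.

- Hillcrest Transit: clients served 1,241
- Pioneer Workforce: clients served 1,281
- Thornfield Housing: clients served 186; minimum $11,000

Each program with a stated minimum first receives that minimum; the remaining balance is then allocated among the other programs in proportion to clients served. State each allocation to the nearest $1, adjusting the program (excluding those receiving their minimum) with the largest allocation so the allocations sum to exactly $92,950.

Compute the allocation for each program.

Hillcrest Transit: $40,325 | Pioneer Workforce: $41,625 | Thornfield Housing: $11,000

Minimums first: Thornfield Housing $11,000. Residual $81,950.
Residual split over remaining clients served 2,522: Hillcrest Transit 40,325.12 → $40,325; Pioneer Workforce 41,624.88 → $41,625.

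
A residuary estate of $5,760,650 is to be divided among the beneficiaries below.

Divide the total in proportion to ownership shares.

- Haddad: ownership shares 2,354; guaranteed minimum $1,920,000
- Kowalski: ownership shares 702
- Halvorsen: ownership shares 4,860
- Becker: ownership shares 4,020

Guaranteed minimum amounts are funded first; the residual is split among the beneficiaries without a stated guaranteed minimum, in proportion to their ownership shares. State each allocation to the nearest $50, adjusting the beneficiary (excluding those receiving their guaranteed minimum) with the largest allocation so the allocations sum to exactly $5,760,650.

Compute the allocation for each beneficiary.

Fund the minimums — Haddad $1,920,000. Residual $3,840,650.
Residual split over remaining ownership shares 9,582: Kowalski 281,375.11 → $281,400; Halvorsen 1,947,981.53 → $1,948,000; Becker 1,611,293.36 → $1,611,300.
Rounding difference −$50 applied to Halvorsen → $1,947,950.

Haddad: $1,920,000; Kowalski: $281,400; Halvorsen: $1,947,950; Becker: $1,611,300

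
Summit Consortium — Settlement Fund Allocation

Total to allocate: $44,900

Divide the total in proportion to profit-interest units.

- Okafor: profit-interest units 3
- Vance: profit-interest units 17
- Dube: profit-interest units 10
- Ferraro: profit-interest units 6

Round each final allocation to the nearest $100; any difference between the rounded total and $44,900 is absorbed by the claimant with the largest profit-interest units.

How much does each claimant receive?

Okafor: $3,700; Vance: $21,200; Dube: $12,500; Ferraro: $7,500

Combined profit-interest units = 3 + 17 + 10 + 6 = 36.
Proportional shares: Okafor 3,741.67; Vance 21,202.78; Dube 12,472.22; Ferraro 7,483.33.
Rounded to nearest $100: Okafor $3,700; Vance $21,200; Dube $12,500; Ferraro $7,500. Sum = $44,900.
No rounding difference to absorb.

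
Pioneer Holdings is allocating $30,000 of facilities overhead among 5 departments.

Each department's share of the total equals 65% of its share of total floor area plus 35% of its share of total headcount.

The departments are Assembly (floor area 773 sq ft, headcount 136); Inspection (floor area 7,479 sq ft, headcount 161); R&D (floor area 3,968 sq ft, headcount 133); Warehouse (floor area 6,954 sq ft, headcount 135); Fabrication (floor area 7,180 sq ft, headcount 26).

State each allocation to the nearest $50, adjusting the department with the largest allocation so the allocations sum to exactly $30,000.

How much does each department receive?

Assembly: $3,000 | Inspection: $8,400 | R&D: $5,300 | Warehouse: $7,550 | Fabrication: $5,750

Totals — floor area 26,354, headcount 591.
Combined weights (65% floor area + 35% headcount): Assembly 0.0996; Inspection 0.2798; R&D 0.1766; Warehouse 0.2515; Fabrication 0.1925.
Raw shares: Assembly 2,988.21; Inspection 8,394.31; R&D 5,298.97; Warehouse 7,543.92; Fabrication 5,774.59.
After rounding ($50): Assembly $3,000; Inspection $8,400; R&D $5,300; Warehouse $7,550; Fabrication $5,750. Sum = $30,000.
Rounded total matches; no reconciliation needed.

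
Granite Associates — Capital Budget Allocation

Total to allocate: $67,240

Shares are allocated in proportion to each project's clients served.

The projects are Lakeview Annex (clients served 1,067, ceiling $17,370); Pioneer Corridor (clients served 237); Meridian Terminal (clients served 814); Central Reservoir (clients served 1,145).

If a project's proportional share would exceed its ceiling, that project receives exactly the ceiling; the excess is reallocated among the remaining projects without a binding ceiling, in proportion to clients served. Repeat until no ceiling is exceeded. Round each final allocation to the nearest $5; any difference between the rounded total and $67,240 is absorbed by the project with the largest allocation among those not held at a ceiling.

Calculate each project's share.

Lakeview Annex: $17,370 · Pioneer Corridor: $5,380 · Meridian Terminal: $18,485 · Central Reservoir: $26,005

Sum of clients served: 3,263.
Pro-rata shares before constraints: Lakeview Annex 21,987.46; Pioneer Corridor 4,883.81; Meridian Terminal 16,773.94; Central Reservoir 23,594.79.
Cap binds for Lakeview Annex ($17,370); residual $49,870 reallocated over remaining clients served 2,196.
Shares after redistribution: Pioneer Corridor 5,382.14 → $5,380; Meridian Terminal 18,485.51 → $18,485; Central Reservoir 26,002.35 → $26,000.
Rounding difference +$5 applied to Central Reservoir → $26,005.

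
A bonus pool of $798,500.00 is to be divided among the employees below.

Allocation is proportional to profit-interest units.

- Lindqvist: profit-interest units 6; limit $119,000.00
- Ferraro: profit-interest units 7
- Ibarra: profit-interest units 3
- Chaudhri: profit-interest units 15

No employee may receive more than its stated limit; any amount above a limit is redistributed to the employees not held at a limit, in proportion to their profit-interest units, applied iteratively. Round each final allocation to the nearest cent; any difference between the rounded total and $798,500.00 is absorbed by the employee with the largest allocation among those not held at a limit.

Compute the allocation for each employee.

Total profit-interest units = 31.
Pro-rata shares before constraints: Lindqvist 154,548.3871; Ferraro 180,306.4516; Ibarra 77,274.1935; Chaudhri 386,370.9677.
Cap binds for Lindqvist ($119,000.00); balance $679,500.00 reallocated over remaining profit-interest units 25.
Redistributed shares: Ferraro 190,260.0000 → $190,260.00; Ibarra 81,540.0000 → $81,540.00; Chaudhri 407,700.0000 → $407,700.00.

Lindqvist: $119,000.00 · Ferraro: $190,260.00 · Ibarra: $81,540.00 · Chaudhri: $407,700.00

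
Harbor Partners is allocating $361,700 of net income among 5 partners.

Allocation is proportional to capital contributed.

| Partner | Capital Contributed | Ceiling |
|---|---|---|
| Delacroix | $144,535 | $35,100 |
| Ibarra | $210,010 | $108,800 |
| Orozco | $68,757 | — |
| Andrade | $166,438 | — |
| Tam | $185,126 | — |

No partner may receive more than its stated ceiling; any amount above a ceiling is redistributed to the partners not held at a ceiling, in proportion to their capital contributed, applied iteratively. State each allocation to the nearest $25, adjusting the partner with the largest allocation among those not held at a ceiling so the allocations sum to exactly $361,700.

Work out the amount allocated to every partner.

Delacroix: $35,100 | Ibarra: $108,800 | Orozco: $35,625 | Andrade: $86,250 | Tam: $95,925

Total capital contributed = 774,866.
Pro-rata shares before constraints: Delacroix 67,467.55; Ibarra 98,030.65; Orozco 32,095.11; Andrade 77,691.66; Tam 86,415.04.
Held at cap: Delacroix ($35,100); balance $326,600 reallocated over remaining capital contributed 630,331.
Held at cap: Ibarra ($108,800); balance $217,800 reallocated over remaining capital contributed 420,321.
Shares after redistribution: Orozco 35,628.19 → $35,625; Andrade 86,244.08 → $86,250; Tam 95,927.74 → $95,925.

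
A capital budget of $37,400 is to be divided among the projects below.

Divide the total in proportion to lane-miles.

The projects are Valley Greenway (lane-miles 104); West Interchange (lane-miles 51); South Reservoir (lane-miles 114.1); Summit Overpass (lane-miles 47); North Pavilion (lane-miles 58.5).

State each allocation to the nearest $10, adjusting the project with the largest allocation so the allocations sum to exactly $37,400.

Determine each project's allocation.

Total lane-miles = 374.6.
Proportional shares: Valley Greenway 104/374.6 × $37,400 = 10,383.34; West Interchange 51/374.6 × $37,400 = 5,091.83; South Reservoir 114.1/374.6 × $37,400 = 11,391.72; Summit Overpass 47/374.6 × $37,400 = 4,692.47; North Pavilion 58.5/374.6 × $37,400 = 5,840.63.
At nearest $10: Valley Greenway $10,380; West Interchange $5,090; South Reservoir $11,390; Summit Overpass $4,690; North Pavilion $5,840. Sum = $37,390.
Difference $37,400 − $37,390 = +$10 applied to largest allocation (South Reservoir): South Reservoir becomes $11,400.

Valley Greenway: $10,380 · West Interchange: $5,090 · South Reservoir: $11,400 · Summit Overpass: $4,690 · North Pavilion: $5,840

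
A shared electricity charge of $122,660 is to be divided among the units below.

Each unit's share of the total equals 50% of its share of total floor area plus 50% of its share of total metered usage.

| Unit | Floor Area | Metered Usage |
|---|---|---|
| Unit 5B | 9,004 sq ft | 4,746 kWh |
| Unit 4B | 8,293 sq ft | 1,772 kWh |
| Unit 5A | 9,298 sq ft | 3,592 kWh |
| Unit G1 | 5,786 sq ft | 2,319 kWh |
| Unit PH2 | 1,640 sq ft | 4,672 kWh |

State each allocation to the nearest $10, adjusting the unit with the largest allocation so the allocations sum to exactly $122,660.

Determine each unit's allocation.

Totals — floor area 34,021, metered usage 17,101.
Composite weights (50% floor area + 50% metered usage): Unit 5B 0.2711; Unit 4B 0.1737; Unit 5A 0.2417; Unit G1 0.1528; Unit PH2 0.1607.
Proportional shares: Unit 5B 33,252.37; Unit 4B 21,304.87; Unit 5A 29,643.73; Unit G1 18,747.20; Unit PH2 19,711.82.
At nearest $10: Unit 5B $33,250; Unit 4B $21,300; Unit 5A $29,640; Unit G1 $18,750; Unit PH2 $19,710. Sum = $122,650.
Difference $122,660 − $122,650 = +$10 applied to largest allocation (Unit 5B): Unit 5B becomes $33,260.

Unit 5B: $33,260 · Unit 4B: $21,300 · Unit 5A: $29,640 · Unit G1: $18,750 · Unit PH2: $19,710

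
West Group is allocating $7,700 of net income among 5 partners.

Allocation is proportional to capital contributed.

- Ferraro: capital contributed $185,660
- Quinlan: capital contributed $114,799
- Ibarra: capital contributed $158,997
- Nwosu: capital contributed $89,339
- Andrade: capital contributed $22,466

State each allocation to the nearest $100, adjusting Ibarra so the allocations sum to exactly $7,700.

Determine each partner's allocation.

Total capital contributed = 571,261.
Proportional shares: Ferraro 185,660/571,261 × $7,700 = 2,502.50; Quinlan 114,799/571,261 × $7,700 = 1,547.37; Ibarra 158,997/571,261 × $7,700 = 2,143.11; Nwosu 89,339/571,261 × $7,700 = 1,204.20; Andrade 22,466/571,261 × $7,700 = 302.82.
Rounded to nearest $100: Ferraro $2,500; Quinlan $1,500; Ibarra $2,100; Nwosu $1,200; Andrade $300. Sum = $7,600.
Difference $7,700 − $7,600 = +$100 applied to Ibarra: Ibarra becomes $2,200.

Ferraro: $2,500; Quinlan: $1,500; Ibarra: $2,200; Nwosu: $1,200; Andrade: $300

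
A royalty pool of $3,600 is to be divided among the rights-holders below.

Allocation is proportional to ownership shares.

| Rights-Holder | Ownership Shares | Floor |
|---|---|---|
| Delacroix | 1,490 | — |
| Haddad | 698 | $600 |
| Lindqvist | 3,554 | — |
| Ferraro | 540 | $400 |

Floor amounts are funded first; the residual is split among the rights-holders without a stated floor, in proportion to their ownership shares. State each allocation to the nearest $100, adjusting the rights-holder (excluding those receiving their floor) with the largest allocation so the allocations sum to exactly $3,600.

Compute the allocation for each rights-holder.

Minimums first: Haddad $600; Ferraro $400. Residual $2,600.
Residual split over remaining ownership shares 5,044: Delacroix 768.04 → $800; Lindqvist 1,831.96 → $1,800.

Delacroix: $800 | Haddad: $600 | Lindqvist: $1,800 | Ferraro: $400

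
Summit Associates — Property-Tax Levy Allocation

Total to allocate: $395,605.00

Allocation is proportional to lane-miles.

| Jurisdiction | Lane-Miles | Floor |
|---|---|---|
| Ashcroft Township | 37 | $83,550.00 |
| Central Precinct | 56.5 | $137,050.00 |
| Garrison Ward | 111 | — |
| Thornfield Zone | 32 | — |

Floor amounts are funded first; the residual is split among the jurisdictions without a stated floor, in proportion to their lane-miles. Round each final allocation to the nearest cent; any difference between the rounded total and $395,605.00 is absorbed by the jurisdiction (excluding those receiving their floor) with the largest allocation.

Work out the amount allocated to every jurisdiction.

Fund the minimums — Ashcroft Township $83,550.00; Central Precinct $137,050.00. Residual $175,005.00.
Residual split over remaining lane-miles 143: Garrison Ward 135,843.0420 → $135,843.04; Thornfield Zone 39,161.9580 → $39,161.96.

Ashcroft Township: $83,550.00; Central Precinct: $137,050.00; Garrison Ward: $135,843.04; Thornfield Zone: $39,161.96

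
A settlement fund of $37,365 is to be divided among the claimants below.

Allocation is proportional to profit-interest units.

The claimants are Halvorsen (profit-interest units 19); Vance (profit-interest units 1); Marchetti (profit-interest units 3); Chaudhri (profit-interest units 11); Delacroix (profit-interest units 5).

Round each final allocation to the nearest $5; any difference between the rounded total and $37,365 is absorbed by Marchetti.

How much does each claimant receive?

Halvorsen: $18,205 | Vance: $960 | Marchetti: $2,870 | Chaudhri: $10,540 | Delacroix: $4,790

Combined profit-interest units = 39.
Pro-rata amounts: Halvorsen 19/39 × $37,365 = 18,203.46; Vance 1/39 × $37,365 = 958.08; Marchetti 3/39 × $37,365 = 2,874.23; Chaudhri 11/39 × $37,365 = 10,538.85; Delacroix 5/39 × $37,365 = 4,790.38.
Rounded to nearest $5: Halvorsen $18,205; Vance $960; Marchetti $2,875; Chaudhri $10,540; Delacroix $4,790. Sum = $37,370.
Difference $37,365 − $37,370 = −$5 applied to Marchetti: Marchetti becomes $2,870.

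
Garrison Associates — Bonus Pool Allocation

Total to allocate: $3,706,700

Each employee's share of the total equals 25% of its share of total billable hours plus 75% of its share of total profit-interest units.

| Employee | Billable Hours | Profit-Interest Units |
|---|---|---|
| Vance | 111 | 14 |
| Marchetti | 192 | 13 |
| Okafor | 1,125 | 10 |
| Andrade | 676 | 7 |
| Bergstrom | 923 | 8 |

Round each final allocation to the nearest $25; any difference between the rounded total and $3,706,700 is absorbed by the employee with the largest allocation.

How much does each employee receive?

Vance: $782,450 | Marchetti: $753,775 | Okafor: $879,050 | Andrade: $581,175 | Bergstrom: $710,250

Totals — billable hours 3,027, profit-interest units 52.
Composite weights (25% billable hours + 75% profit-interest units): Vance 0.2111; Marchetti 0.2034; Okafor 0.2371; Andrade 0.1568; Bergstrom 0.1916.
Unrounded shares: Vance 782,449.41; Marchetti 753,784.45; Okafor 879,023.69; Andrade 581,182.37; Bergstrom 710,260.09.
After rounding ($25): Vance $782,450; Marchetti $753,775; Okafor $879,025; Andrade $581,175; Bergstrom $710,250. Sum = $3,706,675.
Difference $3,706,700 − $3,706,675 = +$25 applied to largest allocation (Okafor): Okafor becomes $879,050.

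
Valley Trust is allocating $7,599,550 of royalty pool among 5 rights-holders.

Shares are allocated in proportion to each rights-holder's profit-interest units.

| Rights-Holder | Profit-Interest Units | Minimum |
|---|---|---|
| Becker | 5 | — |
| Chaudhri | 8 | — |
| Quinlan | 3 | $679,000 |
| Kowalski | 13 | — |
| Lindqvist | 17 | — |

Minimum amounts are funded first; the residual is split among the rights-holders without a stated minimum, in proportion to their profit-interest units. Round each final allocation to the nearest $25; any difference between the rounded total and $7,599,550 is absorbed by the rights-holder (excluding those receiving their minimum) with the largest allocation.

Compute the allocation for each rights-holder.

Guaranteed amounts: Quinlan $679,000. Balance $6,920,550.
Balance split over remaining profit-interest units 43: Becker 804,715.12 → $804,725; Chaudhri 1,287,544.19 → $1,287,550; Kowalski 2,092,259.30 → $2,092,250; Lindqvist 2,736,031.40 → $2,736,025.

Becker: $804,725; Chaudhri: $1,287,550; Quinlan: $679,000; Kowalski: $2,092,250; Lindqvist: $2,736,025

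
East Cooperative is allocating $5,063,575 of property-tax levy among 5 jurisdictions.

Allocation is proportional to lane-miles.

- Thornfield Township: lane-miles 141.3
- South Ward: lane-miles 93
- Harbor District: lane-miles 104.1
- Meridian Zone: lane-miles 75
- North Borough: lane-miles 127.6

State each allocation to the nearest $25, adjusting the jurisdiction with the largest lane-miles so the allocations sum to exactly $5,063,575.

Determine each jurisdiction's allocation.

Thornfield Township: $1,322,500 · South Ward: $870,450 · Harbor District: $974,350 · Meridian Zone: $701,975 · North Borough: $1,194,300

Sum of lane-miles: 541.
Pro-rata amounts: Thornfield Township 141.3/541 × $5,063,575 = 1,322,519.68; South Ward 93/541 × $5,063,575 = 870,448.20; Harbor District 104.1/541 × $5,063,575 = 974,340.40; Meridian Zone 75/541 × $5,063,575 = 701,974.35; North Borough 127.6/541 × $5,063,575 = 1,194,292.37.
After rounding ($25): Thornfield Township $1,322,525; South Ward $870,450; Harbor District $974,350; Meridian Zone $701,975; North Borough $1,194,300. Sum = $5,063,600.
Difference $5,063,575 − $5,063,600 = −$25 applied to largest lane-miles (Thornfield Township): Thornfield Township becomes $1,322,500.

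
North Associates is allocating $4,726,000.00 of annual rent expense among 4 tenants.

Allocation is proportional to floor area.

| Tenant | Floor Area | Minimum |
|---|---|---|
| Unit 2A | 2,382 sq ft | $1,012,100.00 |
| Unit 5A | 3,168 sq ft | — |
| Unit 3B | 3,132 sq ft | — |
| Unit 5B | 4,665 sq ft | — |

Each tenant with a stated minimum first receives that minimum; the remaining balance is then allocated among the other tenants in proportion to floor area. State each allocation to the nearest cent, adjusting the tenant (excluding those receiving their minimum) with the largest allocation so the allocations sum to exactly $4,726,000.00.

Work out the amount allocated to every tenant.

Minimums first: Unit 2A $1,012,100.00. Balance $3,713,900.00.
Balance split over remaining floor area 10,965: Unit 5A 1,073,017.3461 → $1,073,017.35; Unit 3B 1,060,823.9672 → $1,060,823.97; Unit 5B 1,580,058.6867 → $1,580,058.69.
Rounding difference −$0.01 applied to Unit 5B → $1,580,058.68.

Unit 2A: $1,012,100.00 · Unit 5A: $1,073,017.35 · Unit 3B: $1,060,823.97 · Unit 5B: $1,580,058.68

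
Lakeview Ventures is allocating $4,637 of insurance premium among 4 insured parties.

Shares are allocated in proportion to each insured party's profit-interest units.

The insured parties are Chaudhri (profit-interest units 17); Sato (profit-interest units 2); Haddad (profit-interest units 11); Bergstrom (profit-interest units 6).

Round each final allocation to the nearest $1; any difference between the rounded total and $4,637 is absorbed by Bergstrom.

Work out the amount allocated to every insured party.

Profit-interest units total: 36.
Unrounded shares: Chaudhri 17/36 × $4,637 = 2,189.69; Sato 2/36 × $4,637 = 257.61; Haddad 11/36 × $4,637 = 1,416.86; Bergstrom 6/36 × $4,637 = 772.83.
Rounded to nearest $1: Chaudhri $2,190; Sato $258; Haddad $1,417; Bergstrom $773. Sum = $4,638.
Difference $4,637 − $4,638 = −$1 applied to Bergstrom: Bergstrom becomes $772.

Chaudhri: $2,190; Sato: $258; Haddad: $1,417; Bergstrom: $772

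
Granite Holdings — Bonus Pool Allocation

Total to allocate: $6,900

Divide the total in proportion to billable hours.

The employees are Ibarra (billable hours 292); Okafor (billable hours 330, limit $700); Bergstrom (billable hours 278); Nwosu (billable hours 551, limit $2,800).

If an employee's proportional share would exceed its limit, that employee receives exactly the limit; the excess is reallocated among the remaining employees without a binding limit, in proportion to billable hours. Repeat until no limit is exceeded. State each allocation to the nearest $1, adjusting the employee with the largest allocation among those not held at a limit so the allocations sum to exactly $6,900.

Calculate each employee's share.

Ibarra: $1,742; Okafor: $700; Bergstrom: $1,658; Nwosu: $2,800

Billable hours total: 1,451.
Pro-rata shares before constraints: Ibarra 1,388.56; Okafor 1,569.26; Bergstrom 1,321.98; Nwosu 2,620.19.
Held at cap: Okafor ($700); balance $6,200 reallocated over remaining billable hours 1,121.
Held at cap: Nwosu ($2,800); balance $3,400 reallocated over remaining billable hours 570.
Shares after redistribution: Ibarra 1,741.75 → $1,742; Bergstrom 1,658.25 → $1,658.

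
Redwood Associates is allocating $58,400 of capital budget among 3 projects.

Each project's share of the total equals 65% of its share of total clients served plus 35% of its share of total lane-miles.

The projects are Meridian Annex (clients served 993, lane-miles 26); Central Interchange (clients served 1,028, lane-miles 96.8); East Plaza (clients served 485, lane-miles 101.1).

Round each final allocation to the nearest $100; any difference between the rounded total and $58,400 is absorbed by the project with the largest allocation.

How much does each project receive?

Totals — clients served 2,506, lane-miles 223.9.
Composite weights (65% clients served + 35% lane-miles): Meridian Annex 0.2982; Central Interchange 0.4180; East Plaza 0.2838.
Unrounded shares: Meridian Annex 17,415.17; Central Interchange 24,408.72; East Plaza 16,576.10.
At nearest $100: Meridian Annex $17,400; Central Interchange $24,400; East Plaza $16,600. Sum = $58,400.
No rounding difference to absorb.

Meridian Annex: $17,400; Central Interchange: $24,400; East Plaza: $16,600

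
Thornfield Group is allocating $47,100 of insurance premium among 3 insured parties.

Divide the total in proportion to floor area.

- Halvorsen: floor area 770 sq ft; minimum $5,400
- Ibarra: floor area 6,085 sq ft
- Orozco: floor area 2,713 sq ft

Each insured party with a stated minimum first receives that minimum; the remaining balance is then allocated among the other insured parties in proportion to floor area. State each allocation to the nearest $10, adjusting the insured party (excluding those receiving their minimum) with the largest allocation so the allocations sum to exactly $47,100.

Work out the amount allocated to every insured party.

Halvorsen: $5,400; Ibarra: $28,840; Orozco: $12,860

Guaranteed amounts: Halvorsen $5,400. Balance $41,700.
Balance split over remaining floor area 8,798: Ibarra 28,841.16 → $28,840; Orozco 12,858.84 → $12,860.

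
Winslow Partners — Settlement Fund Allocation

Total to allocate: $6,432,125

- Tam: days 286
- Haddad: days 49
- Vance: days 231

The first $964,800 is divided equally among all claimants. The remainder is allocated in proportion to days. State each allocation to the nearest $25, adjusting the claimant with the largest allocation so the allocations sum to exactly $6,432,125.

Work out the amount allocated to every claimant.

Tam: $3,084,225 | Haddad: $794,925 | Vance: $2,552,975

Equal tier: $964,800 ÷ 3 = $321,600 apiece.
Remainder $5,467,325 by days (total 566): Tam 2,762,641.25 → $2,762,650; Haddad 473,319.66 → $473,325; Vance 2,231,364.09 → $2,231,375.
Rounding difference −$25 on remainder applied to Tam.
Totals: Tam $321,600 + $2,762,625 = $3,084,225; Haddad $321,600 + $473,325 = $794,925; Vance $321,600 + $2,231,375 = $2,552,975.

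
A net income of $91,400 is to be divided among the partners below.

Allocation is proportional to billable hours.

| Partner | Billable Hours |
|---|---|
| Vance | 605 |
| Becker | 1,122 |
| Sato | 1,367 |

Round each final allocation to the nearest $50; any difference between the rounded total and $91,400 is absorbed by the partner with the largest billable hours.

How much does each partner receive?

Vance: $17,850; Becker: $33,150; Sato: $40,400

Total billable hours = 605 + 1,122 + 1,367 = 3,094.
Pro-rata amounts: Vance 17,872.33; Becker 33,145.05; Sato 40,382.61.
Rounded to nearest $50: Vance $17,850; Becker $33,150; Sato $40,400. Sum = $91,400.
Rounded total matches; no reconciliation needed.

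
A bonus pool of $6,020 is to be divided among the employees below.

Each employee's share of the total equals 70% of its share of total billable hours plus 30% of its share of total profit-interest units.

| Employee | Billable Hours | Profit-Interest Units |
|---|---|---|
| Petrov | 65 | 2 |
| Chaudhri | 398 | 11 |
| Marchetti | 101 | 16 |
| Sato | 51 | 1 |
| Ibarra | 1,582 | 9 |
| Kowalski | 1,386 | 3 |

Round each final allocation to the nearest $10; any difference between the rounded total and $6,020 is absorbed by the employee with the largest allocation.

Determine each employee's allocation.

Petrov: $160 | Chaudhri: $940 | Marchetti: $810 | Sato: $100 | Ibarra: $2,250 | Kowalski: $1,760

Billable hours total 3,583; profit-interest units total 42.
Composite weights (70% billable hours + 30% profit-interest units): Petrov 0.0270; Chaudhri 0.1563; Marchetti 0.1340; Sato 0.0171; Ibarra 0.3734; Kowalski 0.2922.
Unrounded shares: Petrov 162.45; Chaudhri 941.09; Marchetti 806.79; Sato 102.98; Ibarra 2,247.61; Kowalski 1,759.09.
After rounding ($10): Petrov $160; Chaudhri $940; Marchetti $810; Sato $100; Ibarra $2,250; Kowalski $1,760. Sum = $6,020.
No rounding difference to absorb.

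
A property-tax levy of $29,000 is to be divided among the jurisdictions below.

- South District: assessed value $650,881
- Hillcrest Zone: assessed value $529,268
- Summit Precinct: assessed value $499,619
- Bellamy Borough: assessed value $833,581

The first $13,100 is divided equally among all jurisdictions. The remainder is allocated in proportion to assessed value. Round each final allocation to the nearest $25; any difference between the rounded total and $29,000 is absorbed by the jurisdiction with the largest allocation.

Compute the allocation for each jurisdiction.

South District: $7,400 · Hillcrest Zone: $6,625 · Summit Precinct: $6,425 · Bellamy Borough: $8,550

Equal tier: $13,100 ÷ 4 = $3,275 apiece.
Remainder $15,900 by assessed value (total 2,513,349): South District 4,117.62 → $4,125; Hillcrest Zone 3,348.27 → $3,350; Summit Precinct 3,160.70 → $3,150; Bellamy Borough 5,273.42 → $5,275.
Totals: South District $3,275 + $4,125 = $7,400; Hillcrest Zone $3,275 + $3,350 = $6,625; Summit Precinct $3,275 + $3,150 = $6,425; Bellamy Borough $3,275 + $5,275 = $8,550.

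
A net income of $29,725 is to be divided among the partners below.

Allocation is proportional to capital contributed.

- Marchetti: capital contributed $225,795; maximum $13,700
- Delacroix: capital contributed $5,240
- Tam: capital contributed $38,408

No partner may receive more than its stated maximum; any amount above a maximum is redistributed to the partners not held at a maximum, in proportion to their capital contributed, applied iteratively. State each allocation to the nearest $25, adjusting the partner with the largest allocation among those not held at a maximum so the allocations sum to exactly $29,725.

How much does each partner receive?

Total capital contributed = 269,443.
Unconstrained shares: Marchetti 24,909.74; Delacroix 578.08; Tam 4,237.18.
Cap binds for Marchetti ($13,700); residual $16,025 reallocated over remaining capital contributed 43,648.
Remaining shares: Delacroix 1,923.82 → $1,925; Tam 14,101.18 → $14,100.

Marchetti: $13,700; Delacroix: $1,925; Tam: $14,100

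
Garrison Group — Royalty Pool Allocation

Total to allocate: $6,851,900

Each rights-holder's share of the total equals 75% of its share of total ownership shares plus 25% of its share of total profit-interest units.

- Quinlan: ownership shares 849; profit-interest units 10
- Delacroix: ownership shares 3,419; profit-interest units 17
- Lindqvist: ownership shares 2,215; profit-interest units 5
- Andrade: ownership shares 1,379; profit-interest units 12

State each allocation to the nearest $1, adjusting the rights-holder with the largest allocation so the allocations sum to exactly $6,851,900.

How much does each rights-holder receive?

Quinlan: $944,254 | Delacroix: $2,896,629 | Lindqvist: $1,642,471 | Andrade: $1,368,546

Ownership shares total 7,862; profit-interest units total 44.
Combined weights (75% ownership shares + 25% profit-interest units): Quinlan 0.1378; Delacroix 0.4227; Lindqvist 0.2397; Andrade 0.1997.
Unrounded shares: Quinlan 944,253.65; Delacroix 2,896,629.59; Lindqvist 1,642,470.91; Andrade 1,368,545.84.
Rounded to nearest $1: Quinlan $944,254; Delacroix $2,896,630; Lindqvist $1,642,471; Andrade $1,368,546. Sum = $6,851,901.
Difference $6,851,900 − $6,851,901 = −$1 applied to largest allocation (Delacroix): Delacroix becomes $2,896,629.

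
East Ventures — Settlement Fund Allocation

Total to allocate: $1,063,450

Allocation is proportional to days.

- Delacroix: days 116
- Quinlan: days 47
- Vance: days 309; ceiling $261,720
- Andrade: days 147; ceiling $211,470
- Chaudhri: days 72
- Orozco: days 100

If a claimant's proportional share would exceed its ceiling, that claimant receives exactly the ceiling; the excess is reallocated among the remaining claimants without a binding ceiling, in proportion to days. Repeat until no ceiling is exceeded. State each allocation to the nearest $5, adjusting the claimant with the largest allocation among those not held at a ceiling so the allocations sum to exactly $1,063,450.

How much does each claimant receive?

Delacroix: $204,390 | Quinlan: $82,815 | Vance: $261,720 | Andrade: $211,470 | Chaudhri: $126,860 | Orozco: $176,195

Combined days = 791.
Proportional shares (ignoring caps): Delacroix 155,954.74; Quinlan 63,188.56; Vance 415,431.16; Andrade 197,632.30; Chaudhri 96,799.49; Orozco 134,443.74.
Capped: Vance ($261,720); balance $801,730 reallocated over remaining days 482.
Capped: Andrade ($211,470); balance $590,260 reallocated over remaining days 335.
Redistributed shares: Delacroix 204,388.54 → $204,390; Quinlan 82,812.60 → $82,815; Chaudhri 126,861.85 → $126,860; Orozco 176,197.01 → $176,195.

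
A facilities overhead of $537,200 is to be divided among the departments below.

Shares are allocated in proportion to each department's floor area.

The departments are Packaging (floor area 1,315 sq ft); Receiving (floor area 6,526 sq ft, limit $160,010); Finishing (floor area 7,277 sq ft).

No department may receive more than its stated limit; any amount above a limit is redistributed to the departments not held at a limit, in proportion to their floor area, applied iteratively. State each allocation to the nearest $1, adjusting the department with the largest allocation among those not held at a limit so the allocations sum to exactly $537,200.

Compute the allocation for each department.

Total floor area = 15,118.
Pro-rata shares before constraints: Packaging 46,726.95; Receiving 231,893.58; Finishing 258,579.47.
Cap binds for Receiving ($160,010); residual $377,190 reallocated over remaining floor area 8,592.
Redistributed shares: Packaging 57,728.68 → $57,729; Finishing 319,461.32 → $319,461.

Packaging: $57,729; Receiving: $160,010; Finishing: $319,461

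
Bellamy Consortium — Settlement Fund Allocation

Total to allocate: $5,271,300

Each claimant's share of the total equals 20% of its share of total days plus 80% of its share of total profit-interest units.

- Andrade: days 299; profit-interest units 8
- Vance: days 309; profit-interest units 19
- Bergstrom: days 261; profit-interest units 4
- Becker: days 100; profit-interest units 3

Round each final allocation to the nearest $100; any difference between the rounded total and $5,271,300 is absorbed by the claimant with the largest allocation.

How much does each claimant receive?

Andrade: $1,317,600; Vance: $2,692,700; Bergstrom: $780,100; Becker: $480,900

Days total 969; profit-interest units total 34.
Blended shares (20% days + 80% profit-interest units): Andrade 0.2499; Vance 0.5108; Bergstrom 0.1480; Becker 0.0912.
Raw shares: Andrade 1,317,553.00; Vance 2,692,769.35; Bergstrom 780,087.12; Becker 480,890.53.
After rounding ($100): Andrade $1,317,600; Vance $2,692,800; Bergstrom $780,100; Becker $480,900. Sum = $5,271,400.
Difference $5,271,300 − $5,271,400 = −$100 applied to largest allocation (Vance): Vance becomes $2,692,700.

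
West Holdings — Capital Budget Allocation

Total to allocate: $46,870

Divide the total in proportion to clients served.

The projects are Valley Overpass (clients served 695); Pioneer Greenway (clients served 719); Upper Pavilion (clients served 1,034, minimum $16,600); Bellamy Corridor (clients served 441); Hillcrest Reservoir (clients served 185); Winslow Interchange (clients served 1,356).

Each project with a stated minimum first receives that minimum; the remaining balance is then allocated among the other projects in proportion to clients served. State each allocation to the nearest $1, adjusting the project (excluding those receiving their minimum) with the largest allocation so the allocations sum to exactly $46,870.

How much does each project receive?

Fund the minimums — Upper Pavilion $16,600. Balance $30,270.
Balance split over remaining clients served 3,396: Valley Overpass 6,194.83 → $6,195; Pioneer Greenway 6,408.75 → $6,409; Bellamy Corridor 3,930.82 → $3,931; Hillcrest Reservoir 1,648.98 → $1,649; Winslow Interchange 12,086.61 → $12,087.
Rounding difference −$1 applied to Winslow Interchange → $12,086.

Valley Overpass: $6,195 · Pioneer Greenway: $6,409 · Upper Pavilion: $16,600 · Bellamy Corridor: $3,931 · Hillcrest Reservoir: $1,649 · Winslow Interchange: $12,086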